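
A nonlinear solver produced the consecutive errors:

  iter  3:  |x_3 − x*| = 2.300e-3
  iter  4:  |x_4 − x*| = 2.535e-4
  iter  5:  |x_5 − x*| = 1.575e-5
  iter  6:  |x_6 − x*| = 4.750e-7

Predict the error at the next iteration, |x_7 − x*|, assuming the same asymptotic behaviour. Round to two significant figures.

First estimate the order: p ≈ ln(|x_6 − x*|/|x_5 − x*|) / ln(|x_5 − x*|/|x_4 − x*|) = ln(4.750e-7/1.575e-5)/ln(1.575e-5/2.535e-4) = ln(0.0301587)/ln(0.0621302) ≈ 1.2601.
Then |x_7 − x*| ≈ |x_6 − x*|·(|x_6 − x*|/|x_5 − x*|)^p = 4.750e-7·(0.0301587)^1.2601 = 4.750e-7·0.0121313 ≈ 5.762e-09.

5.8e-9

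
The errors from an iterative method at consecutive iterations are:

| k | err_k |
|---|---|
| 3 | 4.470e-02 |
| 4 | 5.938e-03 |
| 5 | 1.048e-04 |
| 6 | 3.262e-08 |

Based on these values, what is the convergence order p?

Consecutive ratios: err_6/err_5 = 3.262e-08/1.048e-04 = 0.00031126, err_5/err_4 = 1.048e-04/5.938e-03 = 0.017649.
p ≈ ln(0.00031126)/ln(0.017649) = -8.0749/-4.0371 ≈ 2.00.
So the convergence is quadratic (order 2).

2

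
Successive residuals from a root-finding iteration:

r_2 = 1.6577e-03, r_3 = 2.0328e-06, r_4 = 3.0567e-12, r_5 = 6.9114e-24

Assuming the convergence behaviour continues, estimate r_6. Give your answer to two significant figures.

First estimate the order: p ≈ ln(r_5/r_4) / ln(r_4/r_3) = ln(6.9114e-24/3.0567e-12)/ln(3.0567e-12/2.0328e-06) = ln(2.26107e-12)/ln(1.50369e-06) ≈ 2.0000.
Then r_6 ≈ r_5·(r_5/r_4)^p = 6.9114e-24·(2.26107e-12)^2.0000 = 6.9114e-24·5.11244e-24 ≈ 3.533e-47.

3.5e-47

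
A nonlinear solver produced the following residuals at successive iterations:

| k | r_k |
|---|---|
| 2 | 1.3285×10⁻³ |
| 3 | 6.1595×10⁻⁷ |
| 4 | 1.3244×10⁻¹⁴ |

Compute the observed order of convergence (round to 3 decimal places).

p ≈ ln(r_4/r_3) / ln(r_3/r_2)
  = ln(1.3244×10⁻¹⁴/6.1595×10⁻⁷) / ln(6.1595×10⁻⁷/1.3285×10⁻³)
  = ln(2.15017e-08) / ln(0.000463643)
  = -17.655134 / -7.676396 ≈ 2.299925

2.300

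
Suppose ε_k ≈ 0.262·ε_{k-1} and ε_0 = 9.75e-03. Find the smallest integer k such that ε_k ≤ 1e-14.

21

After k steps, ε_k ≈ 9.75e-03·0.262^k.
Need 0.262^k ≤ 1e-14/9.75e-03 = 1.02564e-12.
k ≥ ln(1.02564e-12)/ln(0.262) = -27.6057/-1.33941 = 20.610.
Smallest integer k = 21.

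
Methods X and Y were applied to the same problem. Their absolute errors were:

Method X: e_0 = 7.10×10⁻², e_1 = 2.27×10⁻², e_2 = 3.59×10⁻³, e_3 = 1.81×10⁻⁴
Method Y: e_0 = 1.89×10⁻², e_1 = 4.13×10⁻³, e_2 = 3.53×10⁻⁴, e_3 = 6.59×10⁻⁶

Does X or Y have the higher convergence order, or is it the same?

Method X: p ≈ ln(1.81×10⁻⁴/3.59×10⁻³)/ln(3.59×10⁻³/2.27×10⁻²) ≈ 1.62.
Method Y: p ≈ ln(6.59×10⁻⁶/3.53×10⁻⁴)/ln(3.53×10⁻⁴/4.13×10⁻³) ≈ 1.62.
Both orders ≈ 1.6 — effectively the same.

same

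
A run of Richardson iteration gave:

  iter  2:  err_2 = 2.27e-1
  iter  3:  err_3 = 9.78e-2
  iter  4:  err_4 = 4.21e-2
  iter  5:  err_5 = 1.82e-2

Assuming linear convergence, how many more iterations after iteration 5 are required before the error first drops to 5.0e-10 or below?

21

Rate ρ ≈ err_5/err_4 = 1.82e-2/4.21e-2 = 0.4323.
After j more steps, err_{5+j} ≈ 1.82e-2·ρ^j; need ρ^j ≤ 5.0e-10/1.82e-2 = 2.74725e-08.
j ≥ ln(2.74725e-08)/ln(0.4323) = -17.4101/-0.83864 = 20.760.
So 21 more iterations are needed.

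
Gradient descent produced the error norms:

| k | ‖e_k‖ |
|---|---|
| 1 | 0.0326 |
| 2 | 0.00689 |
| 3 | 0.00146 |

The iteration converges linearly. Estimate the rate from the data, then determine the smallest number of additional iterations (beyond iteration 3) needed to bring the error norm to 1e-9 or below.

10

Rate ρ ≈ ‖e_3‖/‖e_2‖ = 0.00146/0.00689 = 0.2119.
After j more steps, ‖e_{3+j}‖ ≈ 0.00146·ρ^j; need ρ^j ≤ 1e-9/0.00146 = 6.84932e-07.
j ≥ ln(6.84932e-07)/ln(0.2119) = -14.1939/-1.55164 = 9.148.
So 10 more iterations are needed.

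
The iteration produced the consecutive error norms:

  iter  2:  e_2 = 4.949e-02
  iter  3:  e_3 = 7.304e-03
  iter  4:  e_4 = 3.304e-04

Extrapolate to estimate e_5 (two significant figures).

2.2e-6

First estimate the order: p ≈ ln(e_4/e_3) / ln(e_3/e_2) = ln(3.304e-04/7.304e-03)/ln(7.304e-03/4.949e-02) = ln(0.0452355)/ln(0.147585) ≈ 1.6180.
Then e_5 ≈ e_4·(e_4/e_3)^p = 3.304e-04·(0.0452355)^1.6180 = 3.304e-04·0.00667676 ≈ 2.206e-06.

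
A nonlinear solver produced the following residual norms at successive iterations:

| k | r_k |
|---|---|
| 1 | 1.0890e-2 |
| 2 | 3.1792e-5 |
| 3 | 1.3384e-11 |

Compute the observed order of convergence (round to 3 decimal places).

2.515

p ≈ ln(r_3/r_2) / ln(r_2/r_1)
  = ln(1.3384e-11/3.1792e-5) / ln(3.1792e-5/1.0890e-2)
  = ln(4.20986e-07) / ln(0.00291938)
  = -14.680666 / -5.836384 ≈ 2.515370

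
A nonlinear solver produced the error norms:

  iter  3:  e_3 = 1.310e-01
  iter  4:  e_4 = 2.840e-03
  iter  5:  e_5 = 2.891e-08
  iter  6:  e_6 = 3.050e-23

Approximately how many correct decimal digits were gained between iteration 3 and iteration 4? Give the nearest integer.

Digits gained ≈ log₁₀(e_3/e_4) = log₁₀(1.310e-01/2.840e-03) = log₁₀(46.1268) ≈ 1.664.

2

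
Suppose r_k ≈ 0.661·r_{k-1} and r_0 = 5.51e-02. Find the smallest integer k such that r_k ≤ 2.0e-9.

42

After k steps, r_k ≈ 5.51e-02·0.661^k.
Need 0.661^k ≤ 2.0e-9/5.51e-02 = 3.62976e-08.
k ≥ ln(3.62976e-08)/ln(0.661) = -17.1315/-0.41400 = 41.380.
Smallest integer k = 42.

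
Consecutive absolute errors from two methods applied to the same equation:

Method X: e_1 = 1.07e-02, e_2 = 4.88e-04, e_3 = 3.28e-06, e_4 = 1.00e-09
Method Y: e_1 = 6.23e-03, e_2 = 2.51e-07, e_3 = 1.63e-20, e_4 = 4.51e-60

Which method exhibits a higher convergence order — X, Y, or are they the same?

Y

Method X: p ≈ ln(1.00e-09/3.28e-06)/ln(3.28e-06/4.88e-04) ≈ 1.62.
Method Y: p ≈ ln(4.51e-60/1.63e-20)/ln(1.63e-20/2.51e-07) ≈ 3.00.
Method Y has the higher order (≈3.0 vs ≈1.6).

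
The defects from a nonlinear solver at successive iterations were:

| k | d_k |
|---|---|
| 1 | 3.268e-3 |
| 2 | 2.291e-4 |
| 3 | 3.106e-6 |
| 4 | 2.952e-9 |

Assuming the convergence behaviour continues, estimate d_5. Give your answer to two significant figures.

First estimate the order: p ≈ ln(d_4/d_3) / ln(d_3/d_2) = ln(2.952e-9/3.106e-6)/ln(3.106e-6/2.291e-4) = ln(0.000950419)/ln(0.0135574) ≈ 1.6180.
Then d_5 ≈ d_4·(d_4/d_3)^p = 2.952e-9·(0.000950419)^1.6180 = 2.952e-9·1.28904e-05 ≈ 3.805e-14.

3.8e-14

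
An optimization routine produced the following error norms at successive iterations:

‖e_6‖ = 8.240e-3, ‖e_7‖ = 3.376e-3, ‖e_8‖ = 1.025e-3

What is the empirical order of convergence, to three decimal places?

p ≈ ln(‖e_8‖/‖e_7‖) / ln(‖e_7‖/‖e_6‖)
  = ln(1.025e-3/3.376e-3) / ln(3.376e-3/8.240e-3)
  = ln(0.303614) / ln(0.409709)
  = -1.191998 / -0.892308 ≈ 1.335859

1.336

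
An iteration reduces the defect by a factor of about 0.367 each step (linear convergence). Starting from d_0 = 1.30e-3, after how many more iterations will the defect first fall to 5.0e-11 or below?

18

After k steps, d_k ≈ 1.30e-3·0.367^k.
Need 0.367^k ≤ 5.0e-11/1.30e-3 = 3.84615e-08.
k ≥ ln(3.84615e-08)/ln(0.367) = -17.0736/-1.00239 = 17.033.
Smallest integer k = 18.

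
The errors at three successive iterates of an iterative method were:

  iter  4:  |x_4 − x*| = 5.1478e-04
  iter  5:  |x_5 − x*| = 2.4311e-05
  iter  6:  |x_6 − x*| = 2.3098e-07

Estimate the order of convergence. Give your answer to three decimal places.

1.525

p ≈ ln(|x_6 − x*|/|x_5 − x*|) / ln(|x_5 − x*|/|x_4 − x*|)
  = ln(2.3098e-07/2.4311e-05) / ln(2.4311e-05/5.1478e-04)
  = ln(0.00950105) / ln(0.047226)
  = -4.656353 / -3.052811 ≈ 1.525267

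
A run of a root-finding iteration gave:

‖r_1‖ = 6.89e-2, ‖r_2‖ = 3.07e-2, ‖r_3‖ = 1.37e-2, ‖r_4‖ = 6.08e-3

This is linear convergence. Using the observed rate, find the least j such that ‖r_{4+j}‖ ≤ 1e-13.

Rate ρ ≈ ‖r_4‖/‖r_3‖ = 6.08e-3/1.37e-2 = 0.4438.
After j more steps, ‖r_{4+j}‖ ≈ 6.08e-3·ρ^j; need ρ^j ≤ 1e-13/6.08e-3 = 1.64474e-11.
j ≥ ln(1.64474e-11)/ln(0.4438) = -24.8309/-0.81238 = 30.566.
So 31 more iterations are needed.

31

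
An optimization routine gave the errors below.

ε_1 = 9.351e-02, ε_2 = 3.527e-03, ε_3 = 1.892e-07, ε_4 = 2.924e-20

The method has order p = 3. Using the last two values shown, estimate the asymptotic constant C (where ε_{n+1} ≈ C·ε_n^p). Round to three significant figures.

4.32

C ≈ ε_4 / ε_3^3
  = 2.924e-20 / (1.892e-07)^3
  = 2.924e-20 / 6.77272e-21 ≈ 4.3173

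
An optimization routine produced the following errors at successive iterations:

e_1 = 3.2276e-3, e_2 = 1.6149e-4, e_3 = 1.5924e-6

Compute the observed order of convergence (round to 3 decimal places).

p ≈ ln(e_3/e_2) / ln(e_2/e_1)
  = ln(1.5924e-6/1.6149e-4) / ln(1.6149e-4/3.2276e-3)
  = ln(0.00986067) / ln(0.0500341)
  = -4.619201 / -2.995051 ≈ 1.542278

1.542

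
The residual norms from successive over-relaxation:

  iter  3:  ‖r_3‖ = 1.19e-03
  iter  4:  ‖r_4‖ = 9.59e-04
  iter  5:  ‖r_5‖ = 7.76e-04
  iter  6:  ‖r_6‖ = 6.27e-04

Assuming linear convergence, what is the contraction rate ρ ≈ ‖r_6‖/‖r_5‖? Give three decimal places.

0.808

ρ ≈ ‖r_6‖/‖r_5‖ = 6.27e-04/7.76e-04 = 0.80799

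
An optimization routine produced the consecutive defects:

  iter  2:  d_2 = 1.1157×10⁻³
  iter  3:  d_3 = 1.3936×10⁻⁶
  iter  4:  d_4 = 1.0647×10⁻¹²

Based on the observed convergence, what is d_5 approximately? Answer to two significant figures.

First estimate the order: p ≈ ln(d_4/d_3) / ln(d_3/d_2) = ln(1.0647×10⁻¹²/1.3936×10⁻⁶)/ln(1.3936×10⁻⁶/1.1157×10⁻³) = ln(7.63993e-07)/ln(0.00124908) ≈ 2.1068.
Then d_5 ≈ d_4·(d_4/d_3)^p = 1.0647×10⁻¹²·(7.63993e-07)^2.1068 = 1.0647×10⁻¹²·1.29686e-13 ≈ 1.381e-25.

1.4e-25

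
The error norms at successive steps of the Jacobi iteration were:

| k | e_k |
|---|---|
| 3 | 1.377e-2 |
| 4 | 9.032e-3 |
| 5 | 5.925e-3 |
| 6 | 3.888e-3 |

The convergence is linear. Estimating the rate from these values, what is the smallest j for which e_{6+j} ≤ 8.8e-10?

Rate ρ ≈ e_6/e_5 = 3.888e-3/5.925e-3 = 0.6562.
After j more steps, e_{6+j} ≈ 3.888e-3·ρ^j; need ρ^j ≤ 8.8e-10/3.888e-3 = 2.26337e-07.
j ≥ ln(2.26337e-07)/ln(0.6562) = -15.3012/-0.42129 = 36.320.
So 37 more iterations are needed.

37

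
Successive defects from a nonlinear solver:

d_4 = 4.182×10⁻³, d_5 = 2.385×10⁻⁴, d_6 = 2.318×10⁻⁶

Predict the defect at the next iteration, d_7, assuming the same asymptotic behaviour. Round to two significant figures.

1.3e-9

First estimate the order: p ≈ ln(d_6/d_5) / ln(d_5/d_4) = ln(2.318×10⁻⁶/2.385×10⁻⁴)/ln(2.385×10⁻⁴/4.182×10⁻³) = ln(0.00971908)/ln(0.0570301) ≈ 1.6178.
Then d_7 ≈ d_6·(d_6/d_5)^p = 2.318×10⁻⁶·(0.00971908)^1.6178 = 2.318×10⁻⁶·0.000555111 ≈ 1.287e-09.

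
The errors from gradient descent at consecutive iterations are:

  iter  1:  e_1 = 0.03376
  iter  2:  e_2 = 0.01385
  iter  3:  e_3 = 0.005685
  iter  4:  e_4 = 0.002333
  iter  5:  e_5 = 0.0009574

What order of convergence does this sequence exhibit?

Consecutive ratios: e_5/e_4 = 0.0009574/0.002333 = 0.410373, e_4/e_3 = 0.002333/0.005685 = 0.410378.
p ≈ ln(0.410373)/ln(0.410378) = -0.8907/-0.8907 ≈ 1.00.
So the convergence is linear (order 1).

1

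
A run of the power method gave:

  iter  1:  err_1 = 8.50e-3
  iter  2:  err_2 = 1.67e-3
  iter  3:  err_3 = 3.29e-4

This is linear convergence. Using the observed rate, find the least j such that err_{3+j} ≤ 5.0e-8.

Rate ρ ≈ err_3/err_2 = 3.29e-4/1.67e-3 = 0.1970.
After j more steps, err_{3+j} ≈ 3.29e-4·ρ^j; need ρ^j ≤ 5.0e-8/3.29e-4 = 0.000151976.
j ≥ ln(0.000151976)/ln(0.1970) = -8.7918/-1.62455 = 5.412.
So 6 more iterations are needed.

6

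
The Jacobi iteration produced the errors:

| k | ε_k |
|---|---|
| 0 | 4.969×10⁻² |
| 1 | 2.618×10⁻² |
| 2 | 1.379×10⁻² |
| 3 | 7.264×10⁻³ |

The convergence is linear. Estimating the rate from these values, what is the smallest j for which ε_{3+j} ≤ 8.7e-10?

25

Rate ρ ≈ ε_3/ε_2 = 7.264×10⁻³/1.379×10⁻² = 0.5268.
After j more steps, ε_{3+j} ≈ 7.264×10⁻³·ρ^j; need ρ^j ≤ 8.7e-10/7.264×10⁻³ = 1.19769e-07.
j ≥ ln(1.19769e-07)/ln(0.5268) = -15.9377/-0.64093 = 24.867.
So 25 more iterations are needed.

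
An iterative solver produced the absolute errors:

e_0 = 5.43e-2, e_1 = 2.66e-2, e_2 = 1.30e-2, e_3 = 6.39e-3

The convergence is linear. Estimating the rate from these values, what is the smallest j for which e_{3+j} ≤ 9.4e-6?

Rate ρ ≈ e_3/e_2 = 6.39e-3/1.30e-2 = 0.4915.
After j more steps, e_{3+j} ≈ 6.39e-3·ρ^j; need ρ^j ≤ 9.4e-6/6.39e-3 = 0.00147105.
j ≥ ln(0.00147105)/ln(0.4915) = -6.5218/-0.71029 = 9.182.
So 10 more iterations are needed.

10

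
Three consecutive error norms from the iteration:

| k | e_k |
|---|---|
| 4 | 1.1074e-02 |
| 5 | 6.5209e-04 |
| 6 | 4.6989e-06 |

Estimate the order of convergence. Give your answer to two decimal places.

p ≈ ln(e_6/e_5) / ln(e_5/e_4)
  = ln(4.6989e-06/6.5209e-04) / ln(6.5209e-04/1.1074e-02)
  = ln(0.00720591) / ln(0.0588848)
  = -4.93285 / -2.83217 ≈ 1.74172

1.74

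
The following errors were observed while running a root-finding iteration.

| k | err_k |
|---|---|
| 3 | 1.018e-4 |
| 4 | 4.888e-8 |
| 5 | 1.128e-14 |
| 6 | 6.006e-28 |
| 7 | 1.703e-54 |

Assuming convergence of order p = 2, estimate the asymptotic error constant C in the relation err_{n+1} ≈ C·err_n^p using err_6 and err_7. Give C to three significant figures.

4.72

C ≈ err_7 / err_6^2
  = 1.703e-54 / (6.006e-28)^2
  = 1.703e-54 / 3.6072e-55 ≈ 4.7211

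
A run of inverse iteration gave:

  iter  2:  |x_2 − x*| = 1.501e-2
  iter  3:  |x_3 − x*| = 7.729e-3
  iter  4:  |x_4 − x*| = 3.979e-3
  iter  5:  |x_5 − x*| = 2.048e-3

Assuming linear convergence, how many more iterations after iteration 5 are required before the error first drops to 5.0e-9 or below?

Rate ρ ≈ |x_5 − x*|/|x_4 − x*| = 2.048e-3/3.979e-3 = 0.5147.
After j more steps, |x_{5+j} − x*| ≈ 2.048e-3·ρ^j; need ρ^j ≤ 5.0e-9/2.048e-3 = 2.44141e-06.
j ≥ ln(2.44141e-06)/ln(0.5147) = -12.9229/-0.66417 = 19.457.
So 20 more iterations are needed.

20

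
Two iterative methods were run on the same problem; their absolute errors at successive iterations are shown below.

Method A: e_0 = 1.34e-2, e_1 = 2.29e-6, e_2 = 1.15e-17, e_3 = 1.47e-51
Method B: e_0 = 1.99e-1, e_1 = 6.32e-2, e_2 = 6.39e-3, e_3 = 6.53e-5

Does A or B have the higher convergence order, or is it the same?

A

Method A: p ≈ ln(1.47e-51/1.15e-17)/ln(1.15e-17/2.29e-6) ≈ 3.00.
Method B: p ≈ ln(6.53e-5/6.39e-3)/ln(6.39e-3/6.32e-2) ≈ 2.00.
Method A has the higher order (≈3.0 vs ≈2.0).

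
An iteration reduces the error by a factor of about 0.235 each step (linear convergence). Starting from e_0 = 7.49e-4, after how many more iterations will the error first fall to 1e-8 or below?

8

After k steps, e_k ≈ 7.49e-4·0.235^k.
Need 0.235^k ≤ 1e-8/7.49e-4 = 1.33511e-05.
k ≥ ln(1.33511e-05)/ln(0.235) = -11.2239/-1.44817 = 7.750.
Smallest integer k = 8.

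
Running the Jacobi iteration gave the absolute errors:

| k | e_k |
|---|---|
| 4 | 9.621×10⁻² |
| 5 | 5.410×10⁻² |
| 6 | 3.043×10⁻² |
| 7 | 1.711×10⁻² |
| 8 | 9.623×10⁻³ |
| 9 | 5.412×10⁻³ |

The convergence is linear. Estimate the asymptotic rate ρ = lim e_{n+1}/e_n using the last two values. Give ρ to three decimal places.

ρ ≈ e_9/e_8 = 5.412×10⁻³/9.623×10⁻³ = 0.56240

0.562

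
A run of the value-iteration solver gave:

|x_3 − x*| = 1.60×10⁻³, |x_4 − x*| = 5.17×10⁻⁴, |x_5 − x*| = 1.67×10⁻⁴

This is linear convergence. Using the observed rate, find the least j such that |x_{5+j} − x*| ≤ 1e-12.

Rate ρ ≈ |x_5 − x*|/|x_4 − x*| = 1.67×10⁻⁴/5.17×10⁻⁴ = 0.3230.
After j more steps, |x_{5+j} − x*| ≈ 1.67×10⁻⁴·ρ^j; need ρ^j ≤ 1e-12/1.67×10⁻⁴ = 5.98802e-09.
j ≥ ln(5.98802e-09)/ln(0.3230) = -18.9335/-1.13010 = 16.754.
So 17 more iterations are needed.

17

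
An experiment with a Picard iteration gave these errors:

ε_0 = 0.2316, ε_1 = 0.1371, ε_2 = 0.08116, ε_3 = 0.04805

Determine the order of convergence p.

Consecutive ratios: ε_3/ε_2 = 0.04805/0.08116 = 0.59204, ε_2/ε_1 = 0.08116/0.1371 = 0.591977.
p ≈ ln(0.59204)/ln(0.591977) = -0.5242/-0.5243 ≈ 1.00.
So the convergence is linear (order 1).

1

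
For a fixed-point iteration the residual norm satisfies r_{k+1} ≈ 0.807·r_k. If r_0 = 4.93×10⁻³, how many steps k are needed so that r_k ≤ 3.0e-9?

67

After k steps, r_k ≈ 4.93×10⁻³·0.807^k.
Need 0.807^k ≤ 3.0e-9/4.93×10⁻³ = 6.08519e-07.
k ≥ ln(6.08519e-07)/ln(0.807) = -14.3122/-0.21443 = 66.745.
Smallest integer k = 67.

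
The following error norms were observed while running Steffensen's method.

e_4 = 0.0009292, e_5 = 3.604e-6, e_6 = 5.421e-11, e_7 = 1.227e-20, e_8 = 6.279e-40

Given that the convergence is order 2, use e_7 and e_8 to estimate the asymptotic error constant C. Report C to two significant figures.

C ≈ e_8 / e_7^2
  = 6.279e-40 / (1.227e-20)^2
  = 6.279e-40 / 1.50553e-40 ≈ 4.1706

4.2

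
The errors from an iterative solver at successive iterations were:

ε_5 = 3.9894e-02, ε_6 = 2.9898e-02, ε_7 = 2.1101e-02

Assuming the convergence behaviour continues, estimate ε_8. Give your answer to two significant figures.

1.4e-2

First estimate the order: p ≈ ln(ε_7/ε_6) / ln(ε_6/ε_5) = ln(2.1101e-02/2.9898e-02)/ln(2.9898e-02/3.9894e-02) = ln(0.705766)/ln(0.749436) ≈ 1.2081.
Then ε_8 ≈ ε_7·(ε_7/ε_6)^p = 2.1101e-02·(0.705766)^1.2081 = 2.1101e-02·0.656398 ≈ 0.01385.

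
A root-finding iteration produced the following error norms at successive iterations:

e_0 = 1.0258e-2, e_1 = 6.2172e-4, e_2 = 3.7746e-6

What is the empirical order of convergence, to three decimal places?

p ≈ ln(e_2/e_1) / ln(e_1/e_0)
  = ln(3.7746e-6/6.2172e-4) / ln(6.2172e-4/1.0258e-2)
  = ln(0.00607122) / ln(0.0606083)
  = -5.104196 / -2.803323 ≈ 1.820766

1.821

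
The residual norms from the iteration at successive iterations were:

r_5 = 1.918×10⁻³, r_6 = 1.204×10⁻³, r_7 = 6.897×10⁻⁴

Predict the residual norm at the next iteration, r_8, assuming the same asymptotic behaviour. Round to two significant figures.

First estimate the order: p ≈ ln(r_7/r_6) / ln(r_6/r_5) = ln(6.897×10⁻⁴/1.204×10⁻³)/ln(1.204×10⁻³/1.918×10⁻³) = ln(0.572841)/ln(0.627737) ≈ 1.1965.
Then r_8 ≈ r_7·(r_7/r_6)^p = 6.897×10⁻⁴·(0.572841)^1.1965 = 6.897×10⁻⁴·0.513438 ≈ 0.0003541.

3.5e-4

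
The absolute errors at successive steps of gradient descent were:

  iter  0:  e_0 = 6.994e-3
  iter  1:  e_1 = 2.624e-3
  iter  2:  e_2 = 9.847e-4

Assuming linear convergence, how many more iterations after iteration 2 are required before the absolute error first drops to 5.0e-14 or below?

25

Rate ρ ≈ e_2/e_1 = 9.847e-4/2.624e-3 = 0.3753.
After j more steps, e_{2+j} ≈ 9.847e-4·ρ^j; need ρ^j ≤ 5.0e-14/9.847e-4 = 5.07769e-11.
j ≥ ln(5.07769e-11)/ln(0.3753) = -23.7036/-0.98003 = 24.187.
So 25 more iterations are needed.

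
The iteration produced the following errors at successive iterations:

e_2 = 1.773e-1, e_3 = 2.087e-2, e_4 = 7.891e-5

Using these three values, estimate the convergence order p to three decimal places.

2.607

p ≈ ln(e_4/e_3) / ln(e_3/e_2)
  = ln(7.891e-5/2.087e-2) / ln(2.087e-2/1.773e-1)
  = ln(0.00378103) / ln(0.11771)
  = -5.577759 / -2.139531 ≈ 2.607001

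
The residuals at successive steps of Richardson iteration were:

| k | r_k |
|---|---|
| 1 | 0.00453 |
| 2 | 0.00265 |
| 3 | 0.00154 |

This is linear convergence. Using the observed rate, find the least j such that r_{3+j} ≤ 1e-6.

14

Rate ρ ≈ r_3/r_2 = 0.00154/0.00265 = 0.5811.
After j more steps, r_{3+j} ≈ 0.00154·ρ^j; need ρ^j ≤ 1e-6/0.00154 = 0.000649351.
j ≥ ln(0.000649351)/ln(0.5811) = -7.3395/-0.54283 = 13.521.
So 14 more iterations are needed.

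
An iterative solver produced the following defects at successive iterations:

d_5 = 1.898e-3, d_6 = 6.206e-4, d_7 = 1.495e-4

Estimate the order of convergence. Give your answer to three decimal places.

p ≈ ln(d_7/d_6) / ln(d_6/d_5)
  = ln(1.495e-4/6.206e-4) / ln(6.206e-4/1.898e-3)
  = ln(0.240896) / ln(0.326976)
  = -1.423390 / -1.117869 ≈ 1.273307

1.273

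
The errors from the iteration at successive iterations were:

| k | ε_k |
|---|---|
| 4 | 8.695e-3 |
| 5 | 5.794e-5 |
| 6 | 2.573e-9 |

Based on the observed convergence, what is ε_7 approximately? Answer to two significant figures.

5.1e-18

First estimate the order: p ≈ ln(ε_6/ε_5) / ln(ε_5/ε_4) = ln(2.573e-9/5.794e-5)/ln(5.794e-5/8.695e-3) = ln(4.4408e-05)/ln(0.0066636) ≈ 2.0000.
Then ε_7 ≈ ε_6·(ε_6/ε_5)^p = 2.573e-9·(4.4408e-05)^2.0000 = 2.573e-9·1.97207e-09 ≈ 5.074e-18.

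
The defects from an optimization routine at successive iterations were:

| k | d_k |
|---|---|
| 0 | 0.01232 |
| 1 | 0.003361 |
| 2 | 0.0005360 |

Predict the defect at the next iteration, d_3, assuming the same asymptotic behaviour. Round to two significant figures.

First estimate the order: p ≈ ln(d_2/d_1) / ln(d_1/d_0) = ln(0.0005360/0.003361)/ln(0.003361/0.01232) = ln(0.159476)/ln(0.272808) ≈ 1.4133.
Then d_3 ≈ d_2·(d_2/d_1)^p = 0.0005360·(0.159476)^1.4133 = 0.0005360·0.074674 ≈ 4.003e-05.

4.0e-5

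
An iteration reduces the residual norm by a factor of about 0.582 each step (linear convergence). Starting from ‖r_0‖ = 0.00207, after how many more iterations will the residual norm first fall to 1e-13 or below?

44

After k steps, ‖r_k‖ ≈ 0.00207·0.582^k.
Need 0.582^k ≤ 1e-13/0.00207 = 4.83092e-11.
k ≥ ln(4.83092e-11)/ln(0.582) = -23.7534/-0.54128 = 43.884.
Smallest integer k = 44.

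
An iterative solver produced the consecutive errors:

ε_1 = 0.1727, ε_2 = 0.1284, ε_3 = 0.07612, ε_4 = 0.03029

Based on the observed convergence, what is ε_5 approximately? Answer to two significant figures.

First estimate the order: p ≈ ln(ε_4/ε_3) / ln(ε_3/ε_2) = ln(0.03029/0.07612)/ln(0.07612/0.1284) = ln(0.397924)/ln(0.592835) ≈ 1.7625.
Then ε_5 ≈ ε_4·(ε_4/ε_3)^p = 0.03029·(0.397924)^1.7625 = 0.03029·0.197082 ≈ 0.00597.

6.0e-3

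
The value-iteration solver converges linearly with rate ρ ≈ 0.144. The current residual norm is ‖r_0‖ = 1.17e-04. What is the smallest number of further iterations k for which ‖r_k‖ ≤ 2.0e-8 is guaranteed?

5

After k steps, ‖r_k‖ ≈ 1.17e-04·0.144^k.
Need 0.144^k ≤ 2.0e-8/1.17e-04 = 0.00017094.
k ≥ ln(0.00017094)/ln(0.144) = -8.6742/-1.93794 = 4.476.
Smallest integer k = 5.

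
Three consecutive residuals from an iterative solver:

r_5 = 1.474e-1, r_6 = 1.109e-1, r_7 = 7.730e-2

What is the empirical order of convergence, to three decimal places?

p ≈ ln(r_7/r_6) / ln(r_6/r_5)
  = ln(7.730e-2/1.109e-1) / ln(1.109e-1/1.474e-1)
  = ln(0.697024) / ln(0.752374)
  = -0.360935 / -0.284522 ≈ 1.268566

1.269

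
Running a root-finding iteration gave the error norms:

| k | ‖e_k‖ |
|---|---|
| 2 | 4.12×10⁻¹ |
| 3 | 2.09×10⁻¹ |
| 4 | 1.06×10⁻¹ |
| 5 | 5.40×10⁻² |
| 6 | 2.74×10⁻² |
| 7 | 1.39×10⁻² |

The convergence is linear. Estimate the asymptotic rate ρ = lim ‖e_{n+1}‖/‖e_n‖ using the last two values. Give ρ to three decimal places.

0.507

ρ ≈ ‖e_7‖/‖e_6‖ = 1.39×10⁻²/2.74×10⁻² = 0.50730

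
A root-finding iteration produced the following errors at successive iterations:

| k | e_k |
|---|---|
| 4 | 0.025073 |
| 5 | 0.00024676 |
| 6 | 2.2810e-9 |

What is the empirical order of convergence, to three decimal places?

p ≈ ln(e_6/e_5) / ln(e_5/e_4)
  = ln(2.2810e-9/0.00024676) / ln(0.00024676/0.025073)
  = ln(9.2438e-06) / ln(0.00984166)
  = -11.591558 / -4.621131 ≈ 2.508381

2.508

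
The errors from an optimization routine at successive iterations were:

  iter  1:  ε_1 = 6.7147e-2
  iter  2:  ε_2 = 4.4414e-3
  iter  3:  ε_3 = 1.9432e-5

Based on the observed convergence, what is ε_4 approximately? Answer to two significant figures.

First estimate the order: p ≈ ln(ε_3/ε_2) / ln(ε_2/ε_1) = ln(1.9432e-5/4.4414e-3)/ln(4.4414e-3/6.7147e-2) = ln(0.0043752)/ln(0.0661444) ≈ 2.0000.
Then ε_4 ≈ ε_3·(ε_3/ε_2)^p = 1.9432e-5·(0.0043752)^2.0000 = 1.9432e-5·1.91424e-05 ≈ 3.72e-10.

3.7e-10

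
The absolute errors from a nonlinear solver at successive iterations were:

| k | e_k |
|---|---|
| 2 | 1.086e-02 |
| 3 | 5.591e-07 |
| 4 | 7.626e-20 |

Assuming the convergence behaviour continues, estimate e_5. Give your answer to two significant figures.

1.9e-58

First estimate the order: p ≈ ln(e_4/e_3) / ln(e_3/e_2) = ln(7.626e-20/5.591e-07)/ln(5.591e-07/1.086e-02) = ln(1.36398e-13)/ln(5.14825e-05) ≈ 3.0000.
Then e_5 ≈ e_4·(e_4/e_3)^p = 7.626e-20·(1.36398e-13)^3.0000 = 7.626e-20·2.5376e-39 ≈ 1.935e-58.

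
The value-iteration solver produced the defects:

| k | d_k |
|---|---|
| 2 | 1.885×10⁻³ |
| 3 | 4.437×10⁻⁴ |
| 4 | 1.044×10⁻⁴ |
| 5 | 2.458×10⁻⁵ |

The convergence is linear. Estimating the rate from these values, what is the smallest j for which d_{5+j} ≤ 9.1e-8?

4

Rate ρ ≈ d_5/d_4 = 2.458×10⁻⁵/1.044×10⁻⁴ = 0.2354.
After j more steps, d_{5+j} ≈ 2.458×10⁻⁵·ρ^j; need ρ^j ≤ 9.1e-8/2.458×10⁻⁵ = 0.0037022.
j ≥ ln(0.0037022)/ln(0.2354) = -5.5988/-1.44647 = 3.871.
So 4 more iterations are needed.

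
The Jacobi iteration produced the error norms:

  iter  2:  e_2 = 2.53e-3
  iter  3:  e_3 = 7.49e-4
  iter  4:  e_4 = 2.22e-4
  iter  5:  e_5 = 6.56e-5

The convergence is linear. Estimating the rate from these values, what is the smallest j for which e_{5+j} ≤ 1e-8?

8

Rate ρ ≈ e_5/e_4 = 6.56e-5/2.22e-4 = 0.2955.
After j more steps, e_{5+j} ≈ 6.56e-5·ρ^j; need ρ^j ≤ 1e-8/6.56e-5 = 0.000152439.
j ≥ ln(0.000152439)/ln(0.2955) = -8.7887/-1.21909 = 7.209.
So 8 more iterations are needed.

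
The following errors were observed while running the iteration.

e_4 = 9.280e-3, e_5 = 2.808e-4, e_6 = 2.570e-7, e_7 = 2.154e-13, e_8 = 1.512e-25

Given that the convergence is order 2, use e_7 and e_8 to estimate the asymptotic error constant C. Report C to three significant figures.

C ≈ e_8 / e_7^2
  = 1.512e-25 / (2.154e-13)^2
  = 1.512e-25 / 4.63972e-26 ≈ 3.2588

3.26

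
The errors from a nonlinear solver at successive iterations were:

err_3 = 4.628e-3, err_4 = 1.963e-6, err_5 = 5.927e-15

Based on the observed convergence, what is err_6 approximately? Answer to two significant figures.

1.8e-36

First estimate the order: p ≈ ln(err_5/err_4) / ln(err_4/err_3) = ln(5.927e-15/1.963e-6)/ln(1.963e-6/4.628e-3) = ln(3.01936e-09)/ln(0.000424157) ≈ 2.5264.
Then err_6 ≈ err_5·(err_5/err_4)^p = 5.927e-15·(3.01936e-09)^2.5264 = 5.927e-15·2.9844e-22 ≈ 1.769e-36.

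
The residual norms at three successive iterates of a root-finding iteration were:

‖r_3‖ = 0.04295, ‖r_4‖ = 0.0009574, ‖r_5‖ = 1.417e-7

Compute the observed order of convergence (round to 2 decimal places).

2.32

p ≈ ln(‖r_5‖/‖r_4‖) / ln(‖r_4‖/‖r_3‖)
  = ln(1.417e-7/0.0009574) / ln(0.0009574/0.04295)
  = ln(0.000148005) / ln(0.022291)
  = -8.81826 / -3.80357 ≈ 2.31842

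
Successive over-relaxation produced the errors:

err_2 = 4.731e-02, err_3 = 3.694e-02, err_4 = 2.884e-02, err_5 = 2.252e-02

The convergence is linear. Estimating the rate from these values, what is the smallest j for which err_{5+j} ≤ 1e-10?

78

Rate ρ ≈ err_5/err_4 = 2.252e-02/2.884e-02 = 0.7809.
After j more steps, err_{5+j} ≈ 2.252e-02·ρ^j; need ρ^j ≤ 1e-10/2.252e-02 = 4.4405e-09.
j ≥ ln(4.4405e-09)/ln(0.7809) = -19.2325/-0.24731 = 77.767.
So 78 more iterations are needed.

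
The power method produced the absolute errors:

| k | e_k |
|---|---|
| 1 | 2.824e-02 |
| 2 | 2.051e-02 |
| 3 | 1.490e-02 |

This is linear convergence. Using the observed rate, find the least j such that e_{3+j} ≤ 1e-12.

74

Rate ρ ≈ e_3/e_2 = 1.490e-02/2.051e-02 = 0.7265.
After j more steps, e_{3+j} ≈ 1.490e-02·ρ^j; need ρ^j ≤ 1e-12/1.490e-02 = 6.71141e-11.
j ≥ ln(6.71141e-11)/ln(0.7265) = -23.4246/-0.31952 = 73.312.
So 74 more iterations are needed.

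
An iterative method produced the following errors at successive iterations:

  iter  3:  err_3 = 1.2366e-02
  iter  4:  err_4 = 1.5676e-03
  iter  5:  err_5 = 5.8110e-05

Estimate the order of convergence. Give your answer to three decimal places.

1.595

p ≈ ln(err_5/err_4) / ln(err_4/err_3)
  = ln(5.8110e-05/1.5676e-03) / ln(1.5676e-03/1.2366e-02)
  = ln(0.0370694) / ln(0.126767)
  = -3.294963 / -2.065405 ≈ 1.595311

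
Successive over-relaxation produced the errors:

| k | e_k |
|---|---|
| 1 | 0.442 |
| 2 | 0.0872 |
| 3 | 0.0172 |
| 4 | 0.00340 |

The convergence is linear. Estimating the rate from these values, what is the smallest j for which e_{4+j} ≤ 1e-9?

Rate ρ ≈ e_4/e_3 = 0.00340/0.0172 = 0.1977.
After j more steps, e_{4+j} ≈ 0.00340·ρ^j; need ρ^j ≤ 1e-9/0.00340 = 2.94118e-07.
j ≥ ln(2.94118e-07)/ln(0.1977) = -15.0393/-1.62100 = 9.278.
So 10 more iterations are needed.

10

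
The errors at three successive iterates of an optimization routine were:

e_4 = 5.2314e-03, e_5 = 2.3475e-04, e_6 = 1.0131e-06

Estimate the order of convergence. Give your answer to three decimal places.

1.754

p ≈ ln(e_6/e_5) / ln(e_5/e_4)
  = ln(1.0131e-06/2.3475e-04) / ln(2.3475e-04/5.2314e-03)
  = ln(0.00431565) / ln(0.0448733)
  = -5.445507 / -3.103912 ≈ 1.754401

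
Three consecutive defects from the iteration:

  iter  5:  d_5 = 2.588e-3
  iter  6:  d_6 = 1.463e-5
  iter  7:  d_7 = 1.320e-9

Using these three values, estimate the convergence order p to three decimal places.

1.799

p ≈ ln(d_7/d_6) / ln(d_6/d_5)
  = ln(1.320e-9/1.463e-5) / ln(1.463e-5/2.588e-3)
  = ln(9.02256e-05) / ln(0.00565301)
  = -9.313197 / -5.175567 ≈ 1.799454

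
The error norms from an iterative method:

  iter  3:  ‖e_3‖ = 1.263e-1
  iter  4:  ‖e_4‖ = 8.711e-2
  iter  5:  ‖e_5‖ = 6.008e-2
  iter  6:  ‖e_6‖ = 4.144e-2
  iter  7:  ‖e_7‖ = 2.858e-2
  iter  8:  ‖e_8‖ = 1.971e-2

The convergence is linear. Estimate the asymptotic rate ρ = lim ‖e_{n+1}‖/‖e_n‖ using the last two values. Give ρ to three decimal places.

ρ ≈ ‖e_8‖/‖e_7‖ = 1.971e-2/2.858e-2 = 0.68964

0.690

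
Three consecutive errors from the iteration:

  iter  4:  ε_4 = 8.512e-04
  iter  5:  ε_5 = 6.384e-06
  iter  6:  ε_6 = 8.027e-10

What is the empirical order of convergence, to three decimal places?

1.836

p ≈ ln(ε_6/ε_5) / ln(ε_5/ε_4)
  = ln(8.027e-10/6.384e-06) / ln(6.384e-06/8.512e-04)
  = ln(0.000125736) / ln(0.0075)
  = -8.981326 / -4.892852 ≈ 1.835601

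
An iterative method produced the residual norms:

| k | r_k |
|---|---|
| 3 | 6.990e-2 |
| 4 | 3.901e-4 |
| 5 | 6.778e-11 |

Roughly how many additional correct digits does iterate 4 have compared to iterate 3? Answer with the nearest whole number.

Digits gained ≈ log₁₀(r_3/r_4) = log₁₀(6.990e-2/3.901e-4) = log₁₀(179.185) ≈ 2.253.

2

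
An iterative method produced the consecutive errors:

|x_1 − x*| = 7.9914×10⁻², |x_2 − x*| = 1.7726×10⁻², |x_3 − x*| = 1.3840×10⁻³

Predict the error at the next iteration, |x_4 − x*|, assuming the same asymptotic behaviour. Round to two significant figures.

1.8e-5

First estimate the order: p ≈ ln(|x_3 − x*|/|x_2 − x*|) / ln(|x_2 − x*|/|x_1 − x*|) = ln(1.3840×10⁻³/1.7726×10⁻²)/ln(1.7726×10⁻²/7.9914×10⁻²) = ln(0.0780774)/ln(0.221813) ≈ 1.6934.
Then |x_4 − x*| ≈ |x_3 − x*|·(|x_3 − x*|/|x_2 − x*|)^p = 1.3840×10⁻³·(0.0780774)^1.6934 = 1.3840×10⁻³·0.013323 ≈ 1.844e-05.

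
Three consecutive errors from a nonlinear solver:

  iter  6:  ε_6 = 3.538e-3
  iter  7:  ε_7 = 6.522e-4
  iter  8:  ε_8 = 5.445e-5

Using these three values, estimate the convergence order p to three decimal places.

p ≈ ln(ε_8/ε_7) / ln(ε_7/ε_6)
  = ln(5.445e-5/6.522e-4) / ln(6.522e-4/3.538e-3)
  = ln(0.0834867) / ln(0.184341)
  = -2.483068 / -1.690968 ≈ 1.468430

1.468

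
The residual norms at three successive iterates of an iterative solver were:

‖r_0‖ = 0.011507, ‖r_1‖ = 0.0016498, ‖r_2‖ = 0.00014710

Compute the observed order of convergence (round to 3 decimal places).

1.245

p ≈ ln(‖r_2‖/‖r_1‖) / ln(‖r_1‖/‖r_0‖)
  = ln(0.00014710/0.0016498) / ln(0.0016498/0.011507)
  = ln(0.0891623) / ln(0.143374)
  = -2.417297 / -1.942299 ≈ 1.244555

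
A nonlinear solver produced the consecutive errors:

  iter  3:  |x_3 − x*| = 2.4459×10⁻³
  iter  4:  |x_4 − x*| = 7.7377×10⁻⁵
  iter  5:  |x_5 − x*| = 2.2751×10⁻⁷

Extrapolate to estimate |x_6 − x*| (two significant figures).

1.2e-11

First estimate the order: p ≈ ln(|x_5 − x*|/|x_4 − x*|) / ln(|x_4 − x*|/|x_3 − x*|) = ln(2.2751×10⁻⁷/7.7377×10⁻⁵)/ln(7.7377×10⁻⁵/2.4459×10⁻³) = ln(0.00294028)/ln(0.0316354) ≈ 1.6879.
Then |x_6 − x*| ≈ |x_5 − x*|·(|x_5 − x*|/|x_4 − x*|)^p = 2.2751×10⁻⁷·(0.00294028)^1.6879 = 2.2751×10⁻⁷·5.33204e-05 ≈ 1.213e-11.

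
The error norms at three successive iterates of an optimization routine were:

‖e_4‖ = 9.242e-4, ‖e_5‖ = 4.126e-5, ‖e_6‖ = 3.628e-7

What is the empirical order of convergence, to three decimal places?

1.523

p ≈ ln(‖e_6‖/‖e_5‖) / ln(‖e_5‖/‖e_4‖)
  = ln(3.628e-7/4.126e-5) / ln(4.126e-5/9.242e-4)
  = ln(0.00879302) / ln(0.044644)
  = -4.733797 / -3.109035 ≈ 1.522594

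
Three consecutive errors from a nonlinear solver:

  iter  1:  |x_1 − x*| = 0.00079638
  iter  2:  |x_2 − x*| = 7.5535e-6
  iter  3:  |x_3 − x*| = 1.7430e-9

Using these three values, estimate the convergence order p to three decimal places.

1.798

p ≈ ln(|x_3 − x*|/|x_2 − x*|) / ln(|x_2 − x*|/|x_1 − x*|)
  = ln(1.7430e-9/7.5535e-6) / ln(7.5535e-6/0.00079638)
  = ln(0.000230754) / ln(0.00948479)
  = -8.374158 / -4.658066 ≈ 1.797776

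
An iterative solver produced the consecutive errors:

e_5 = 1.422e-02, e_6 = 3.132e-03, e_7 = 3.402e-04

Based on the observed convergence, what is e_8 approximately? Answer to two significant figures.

First estimate the order: p ≈ ln(e_7/e_6) / ln(e_6/e_5) = ln(3.402e-04/3.132e-03)/ln(3.132e-03/1.422e-02) = ln(0.108621)/ln(0.220253) ≈ 1.4672.
Then e_8 ≈ e_7·(e_7/e_6)^p = 3.402e-04·(0.108621)^1.4672 = 3.402e-04·0.0385028 ≈ 1.31e-05.

1.3e-5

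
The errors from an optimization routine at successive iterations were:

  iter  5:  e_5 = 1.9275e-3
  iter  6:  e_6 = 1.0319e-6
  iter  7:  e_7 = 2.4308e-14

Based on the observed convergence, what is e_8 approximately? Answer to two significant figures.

First estimate the order: p ≈ ln(e_7/e_6) / ln(e_6/e_5) = ln(2.4308e-14/1.0319e-6)/ln(1.0319e-6/1.9275e-3) = ln(2.35565e-08)/ln(0.000535357) ≈ 2.3317.
Then e_8 ≈ e_7·(e_7/e_6)^p = 2.4308e-14·(2.35565e-08)^2.3317 = 2.4308e-14·1.63701e-18 ≈ 3.979e-32.

4.0e-32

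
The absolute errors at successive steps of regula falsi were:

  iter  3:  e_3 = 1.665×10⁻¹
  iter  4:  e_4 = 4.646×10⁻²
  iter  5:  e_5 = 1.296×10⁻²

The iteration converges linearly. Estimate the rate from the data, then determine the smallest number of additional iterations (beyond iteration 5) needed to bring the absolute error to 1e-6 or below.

8

Rate ρ ≈ e_5/e_4 = 1.296×10⁻²/4.646×10⁻² = 0.2789.
After j more steps, e_{5+j} ≈ 1.296×10⁻²·ρ^j; need ρ^j ≤ 1e-6/1.296×10⁻² = 7.71605e-05.
j ≥ ln(7.71605e-05)/ln(0.2789) = -9.4696/-1.27690 = 7.416.
So 8 more iterations are needed.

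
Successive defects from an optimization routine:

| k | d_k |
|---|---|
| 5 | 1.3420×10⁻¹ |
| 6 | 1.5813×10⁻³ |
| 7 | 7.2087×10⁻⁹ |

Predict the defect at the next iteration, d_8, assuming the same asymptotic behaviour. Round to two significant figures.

1.2e-23

First estimate the order: p ≈ ln(d_7/d_6) / ln(d_6/d_5) = ln(7.2087×10⁻⁹/1.5813×10⁻³)/ln(1.5813×10⁻³/1.3420×10⁻¹) = ln(4.55872e-06)/ln(0.0117832) ≈ 2.7693.
Then d_8 ≈ d_7·(d_7/d_6)^p = 7.2087×10⁻⁹·(4.55872e-06)^2.7693 = 7.2087×10⁻⁹·1.61709e-15 ≈ 1.166e-23.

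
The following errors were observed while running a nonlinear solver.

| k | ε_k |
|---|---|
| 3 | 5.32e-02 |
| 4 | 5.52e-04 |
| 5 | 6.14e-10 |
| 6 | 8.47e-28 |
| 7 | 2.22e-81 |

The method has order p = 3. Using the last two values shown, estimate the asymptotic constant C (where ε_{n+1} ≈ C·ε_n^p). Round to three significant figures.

C ≈ ε_7 / ε_6^3
  = 2.22e-81 / (8.47e-28)^3
  = 2.22e-81 / 6.07645e-82 ≈ 3.6534

3.65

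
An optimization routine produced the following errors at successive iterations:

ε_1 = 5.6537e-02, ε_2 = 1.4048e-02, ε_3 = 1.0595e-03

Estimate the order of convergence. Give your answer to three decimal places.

1.856

p ≈ ln(ε_3/ε_2) / ln(ε_2/ε_1)
  = ln(1.0595e-03/1.4048e-02) / ln(1.4048e-02/5.6537e-02)
  = ln(0.07542) / ln(0.248474)
  = -2.584683 / -1.392417 ≈ 1.856256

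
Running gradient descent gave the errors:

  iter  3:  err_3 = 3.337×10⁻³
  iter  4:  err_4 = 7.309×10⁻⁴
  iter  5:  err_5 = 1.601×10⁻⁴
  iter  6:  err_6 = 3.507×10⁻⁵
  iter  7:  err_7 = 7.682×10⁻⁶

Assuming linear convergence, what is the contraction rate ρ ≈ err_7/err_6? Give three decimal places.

ρ ≈ err_7/err_6 = 7.682×10⁻⁶/3.507×10⁻⁵ = 0.21905

0.219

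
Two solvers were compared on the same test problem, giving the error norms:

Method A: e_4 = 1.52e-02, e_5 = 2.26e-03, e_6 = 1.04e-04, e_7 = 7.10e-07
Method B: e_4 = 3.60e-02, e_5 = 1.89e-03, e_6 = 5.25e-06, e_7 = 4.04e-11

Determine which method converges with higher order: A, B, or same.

B

Method A: p ≈ ln(7.10e-07/1.04e-04)/ln(1.04e-04/2.26e-03) ≈ 1.62.
Method B: p ≈ ln(4.04e-11/5.25e-06)/ln(5.25e-06/1.89e-03) ≈ 2.00.
Method B has the higher order (≈2.0 vs ≈1.6).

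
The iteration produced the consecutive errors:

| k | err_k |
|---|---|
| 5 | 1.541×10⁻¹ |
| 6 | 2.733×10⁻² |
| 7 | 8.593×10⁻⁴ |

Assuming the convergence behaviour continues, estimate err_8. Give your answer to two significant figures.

8.5e-7

First estimate the order: p ≈ ln(err_7/err_6) / ln(err_6/err_5) = ln(8.593×10⁻⁴/2.733×10⁻²)/ln(2.733×10⁻²/1.541×10⁻¹) = ln(0.0314416)/ln(0.177352) ≈ 2.0002.
Then err_8 ≈ err_7·(err_7/err_6)^p = 8.593×10⁻⁴·(0.0314416)^2.0002 = 8.593×10⁻⁴·0.00098789 ≈ 8.489e-07.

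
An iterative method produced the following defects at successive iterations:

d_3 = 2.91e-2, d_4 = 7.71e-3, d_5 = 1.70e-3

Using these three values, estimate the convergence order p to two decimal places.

p ≈ ln(d_5/d_4) / ln(d_4/d_3)
  = ln(1.70e-3/7.71e-3) / ln(7.71e-3/2.91e-2)
  = ln(0.220493) / ln(0.264948)
  = -1.51189 / -1.32822 ≈ 1.13828

1.14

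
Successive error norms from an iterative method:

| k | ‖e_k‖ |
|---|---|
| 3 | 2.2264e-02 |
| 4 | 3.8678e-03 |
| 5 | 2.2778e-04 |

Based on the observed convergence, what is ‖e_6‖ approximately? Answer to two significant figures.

2.3e-6

First estimate the order: p ≈ ln(‖e_5‖/‖e_4‖) / ln(‖e_4‖/‖e_3‖) = ln(2.2778e-04/3.8678e-03)/ln(3.8678e-03/2.2264e-02) = ln(0.0588914)/ln(0.173724) ≈ 1.6181.
Then ‖e_6‖ ≈ ‖e_5‖·(‖e_5‖/‖e_4‖)^p = 2.2778e-04·(0.0588914)^1.6181 = 2.2778e-04·0.0102287 ≈ 2.33e-06.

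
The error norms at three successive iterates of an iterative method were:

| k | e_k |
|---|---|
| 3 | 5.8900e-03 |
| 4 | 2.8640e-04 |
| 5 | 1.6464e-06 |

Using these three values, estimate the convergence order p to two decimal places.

1.71

p ≈ ln(e_5/e_4) / ln(e_4/e_3)
  = ln(1.6464e-06/2.8640e-04) / ln(2.8640e-04/5.8900e-03)
  = ln(0.0057486) / ln(0.0486248)
  = -5.15880 / -3.02362 ≈ 1.70617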